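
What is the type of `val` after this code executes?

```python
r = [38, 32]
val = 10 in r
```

'in' operator returns bool

bool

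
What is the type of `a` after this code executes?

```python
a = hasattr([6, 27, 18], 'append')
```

hasattr() returns bool

bool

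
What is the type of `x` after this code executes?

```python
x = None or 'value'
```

'or' with None returns the other value ('value', str)

str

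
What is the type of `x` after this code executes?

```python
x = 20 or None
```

'or' returns first truthy value (20, int)

int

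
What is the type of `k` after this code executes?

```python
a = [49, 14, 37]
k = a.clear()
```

list.clear() returns None

NoneType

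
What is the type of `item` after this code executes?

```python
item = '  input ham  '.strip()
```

str.strip() returns str

str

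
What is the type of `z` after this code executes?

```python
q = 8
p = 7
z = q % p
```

int % int returns int (8 % 7 = 1)

int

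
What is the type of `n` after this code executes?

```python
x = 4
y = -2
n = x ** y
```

int ** negative int returns float

float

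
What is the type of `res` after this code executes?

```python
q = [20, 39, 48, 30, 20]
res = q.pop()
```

list.pop() returns the popped element (int here)

int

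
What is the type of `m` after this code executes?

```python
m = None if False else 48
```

Ternary: condition is False, else branch (48) taken → int

int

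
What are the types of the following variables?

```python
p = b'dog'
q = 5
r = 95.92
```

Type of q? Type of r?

q is int; r is float

int, float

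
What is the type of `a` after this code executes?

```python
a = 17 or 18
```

'or' returns the first truthy value (17, which is int)

int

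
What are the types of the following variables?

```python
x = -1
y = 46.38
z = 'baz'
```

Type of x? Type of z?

x is int; z is str

int, str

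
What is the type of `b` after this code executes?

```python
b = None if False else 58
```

Ternary: condition is False, else branch (58) taken → int

int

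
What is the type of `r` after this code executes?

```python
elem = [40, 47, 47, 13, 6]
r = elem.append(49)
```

list.append() returns None (mutates in place)

NoneType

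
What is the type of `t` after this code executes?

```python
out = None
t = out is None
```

'is' comparison returns bool

bool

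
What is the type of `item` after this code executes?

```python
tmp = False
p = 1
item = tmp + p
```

bool + int returns int (False is 0, so 0 + 1 = 1)

int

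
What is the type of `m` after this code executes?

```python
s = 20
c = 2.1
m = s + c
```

int + float returns float (20 + 2.1 = 22.1)

float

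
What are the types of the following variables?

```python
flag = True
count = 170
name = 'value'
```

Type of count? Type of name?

count is int; name is str

int, str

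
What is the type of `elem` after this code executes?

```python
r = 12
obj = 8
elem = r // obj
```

int // int returns int (12 // 8 = 1)

int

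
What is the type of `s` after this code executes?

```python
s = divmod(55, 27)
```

divmod() returns a tuple (quotient, remainder)

tuple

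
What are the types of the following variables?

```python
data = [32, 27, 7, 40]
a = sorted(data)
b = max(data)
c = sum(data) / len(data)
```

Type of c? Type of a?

int / int returns float; sorted() returns list

float, list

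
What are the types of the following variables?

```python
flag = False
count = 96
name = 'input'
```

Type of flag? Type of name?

flag is bool; name is str

bool, str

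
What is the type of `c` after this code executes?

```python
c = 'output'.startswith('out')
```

str.startswith() returns bool

bool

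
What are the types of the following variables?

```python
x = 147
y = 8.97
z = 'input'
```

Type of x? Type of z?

x is int; z is str

int, str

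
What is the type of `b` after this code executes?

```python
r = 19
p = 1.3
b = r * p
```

int * float returns float (19 * 1.3 = 24.7)

float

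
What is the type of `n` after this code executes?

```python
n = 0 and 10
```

'and' returns the first falsy value (0, which is int)

int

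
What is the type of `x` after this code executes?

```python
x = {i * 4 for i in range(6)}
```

A set comprehension {expr for x in iterable} produces a set

set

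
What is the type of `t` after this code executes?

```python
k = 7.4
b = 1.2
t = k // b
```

float // float returns float (floor division preserves float type)

float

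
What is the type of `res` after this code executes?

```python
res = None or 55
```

'or' with None returns the other value (55, int)

int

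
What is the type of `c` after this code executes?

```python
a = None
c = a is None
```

'is' comparison returns bool

bool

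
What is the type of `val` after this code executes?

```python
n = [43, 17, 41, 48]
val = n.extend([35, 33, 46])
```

list.extend() returns None

NoneType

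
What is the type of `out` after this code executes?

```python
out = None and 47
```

'and' returns first falsy value (None)

NoneType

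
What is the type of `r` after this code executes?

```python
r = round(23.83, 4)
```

round() with ndigits arg returns float

float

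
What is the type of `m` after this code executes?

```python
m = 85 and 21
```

'and' returns the last value when all truthy (21, which is int)

int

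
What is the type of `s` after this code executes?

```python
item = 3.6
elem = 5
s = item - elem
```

float - int returns float (3.6 - 5 = -1.4)

float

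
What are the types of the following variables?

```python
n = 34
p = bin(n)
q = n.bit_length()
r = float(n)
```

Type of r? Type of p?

float() returns float; bin() returns str

float, str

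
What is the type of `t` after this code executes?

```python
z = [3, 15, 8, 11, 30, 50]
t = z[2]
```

Indexing a list of ints returns int (z[2] = 8)

int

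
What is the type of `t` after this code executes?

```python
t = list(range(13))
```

list(range(...)) returns list

list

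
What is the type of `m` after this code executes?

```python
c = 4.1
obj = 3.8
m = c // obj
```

float // float returns float (floor division preserves float type)

float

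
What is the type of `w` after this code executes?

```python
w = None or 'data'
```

'or' with None returns the other value ('data', str)

str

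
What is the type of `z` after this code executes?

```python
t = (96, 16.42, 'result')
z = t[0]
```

Index 0 of tuple is 96 which is int

int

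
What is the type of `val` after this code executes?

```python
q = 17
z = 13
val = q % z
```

int % int returns int (17 % 13 = 4)

int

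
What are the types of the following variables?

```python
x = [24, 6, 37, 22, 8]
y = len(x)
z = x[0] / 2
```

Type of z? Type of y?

int / int returns float; len() returns int

float, int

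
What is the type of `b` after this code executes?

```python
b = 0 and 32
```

'and' returns the first falsy value (0, which is int)

int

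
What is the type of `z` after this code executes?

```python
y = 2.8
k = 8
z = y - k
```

float - int returns float (2.8 - 8 = -5.2)

float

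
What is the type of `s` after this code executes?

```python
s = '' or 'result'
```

'or' returns first truthy value ('result', which is str)

str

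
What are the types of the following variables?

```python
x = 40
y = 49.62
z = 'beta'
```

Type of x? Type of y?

x is int; y is float

int, float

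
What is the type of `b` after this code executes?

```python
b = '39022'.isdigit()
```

str.isdigit() returns bool

bool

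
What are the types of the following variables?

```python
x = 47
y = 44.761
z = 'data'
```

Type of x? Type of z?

x is int; z is str

int, str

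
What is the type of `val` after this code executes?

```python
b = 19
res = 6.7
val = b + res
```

int + float returns float (19 + 6.7 = 25.7)

float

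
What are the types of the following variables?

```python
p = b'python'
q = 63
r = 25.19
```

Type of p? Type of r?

p is bytes; r is float

bytes, float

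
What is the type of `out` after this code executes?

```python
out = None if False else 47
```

Ternary: condition is False, else branch (47) taken → int

int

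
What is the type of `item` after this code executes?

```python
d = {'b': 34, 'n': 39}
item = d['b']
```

Accessing dict[str, int] with key 'b' returns int value 34

int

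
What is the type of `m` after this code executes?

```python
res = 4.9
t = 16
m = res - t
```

float - int returns float (4.9 - 16 = -11.1)

float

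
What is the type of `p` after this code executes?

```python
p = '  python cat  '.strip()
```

str.strip() returns str

str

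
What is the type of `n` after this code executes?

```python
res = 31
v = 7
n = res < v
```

Comparison operators return bool

bool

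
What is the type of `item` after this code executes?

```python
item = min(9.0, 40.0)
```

min() of floats returns float

float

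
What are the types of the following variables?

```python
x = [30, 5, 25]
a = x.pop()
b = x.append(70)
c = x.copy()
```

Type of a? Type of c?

list.pop() returns the element (int); list.copy() returns list

int, list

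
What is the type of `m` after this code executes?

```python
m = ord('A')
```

ord() returns int (Unicode code point)

int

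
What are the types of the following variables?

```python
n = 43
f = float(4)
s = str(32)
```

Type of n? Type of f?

n is int; f is float

int, float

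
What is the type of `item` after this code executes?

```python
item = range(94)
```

range() returns a range object

range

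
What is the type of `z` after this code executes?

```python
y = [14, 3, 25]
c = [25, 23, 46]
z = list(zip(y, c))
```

list(zip(...)) returns a list of tuples

list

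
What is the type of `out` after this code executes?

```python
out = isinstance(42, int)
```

isinstance() returns bool

bool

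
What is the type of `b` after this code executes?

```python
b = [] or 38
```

'or' returns first truthy value (38, which is int)

int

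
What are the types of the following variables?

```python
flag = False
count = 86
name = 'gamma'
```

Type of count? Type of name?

count is int; name is str

int, str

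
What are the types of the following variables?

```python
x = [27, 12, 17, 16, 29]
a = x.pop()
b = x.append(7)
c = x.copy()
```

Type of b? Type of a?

list.append() returns None; list.pop() returns the element (int)

NoneType, int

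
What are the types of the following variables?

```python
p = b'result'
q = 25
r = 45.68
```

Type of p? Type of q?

p is bytes; q is int

bytes, int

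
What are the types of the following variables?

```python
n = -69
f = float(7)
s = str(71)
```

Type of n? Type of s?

n is int; s is str

int, str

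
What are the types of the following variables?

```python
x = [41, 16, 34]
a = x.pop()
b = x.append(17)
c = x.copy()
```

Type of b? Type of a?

list.append() returns None; list.pop() returns the element (int)

NoneType, int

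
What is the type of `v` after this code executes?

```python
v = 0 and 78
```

'and' returns the first falsy value (0, which is int)

int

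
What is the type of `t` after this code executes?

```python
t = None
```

None has type NoneType

NoneType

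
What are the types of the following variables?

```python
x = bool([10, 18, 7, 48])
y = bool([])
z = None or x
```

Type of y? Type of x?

bool() returns bool; bool() returns bool

bool, bool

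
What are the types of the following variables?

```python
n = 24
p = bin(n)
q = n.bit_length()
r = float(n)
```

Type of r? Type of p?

float() returns float; bin() returns str

float, str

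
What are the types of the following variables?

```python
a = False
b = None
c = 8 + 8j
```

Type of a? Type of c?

a is bool; c is complex

bool, complex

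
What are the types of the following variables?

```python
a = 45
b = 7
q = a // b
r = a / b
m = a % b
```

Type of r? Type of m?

int / int returns float; int % int returns int

float, int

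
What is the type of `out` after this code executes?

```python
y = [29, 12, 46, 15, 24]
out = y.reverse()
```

list.reverse() returns None

NoneType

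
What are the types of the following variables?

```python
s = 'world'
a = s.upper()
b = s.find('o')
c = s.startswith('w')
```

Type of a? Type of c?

str.upper() returns str; str.startswith() returns bool

str, bool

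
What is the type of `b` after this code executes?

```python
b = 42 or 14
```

'or' returns the first truthy value (42, which is int)

int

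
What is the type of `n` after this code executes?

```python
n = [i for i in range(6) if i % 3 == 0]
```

A list comprehension [...] produces a list

list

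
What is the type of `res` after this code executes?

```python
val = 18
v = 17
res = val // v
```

int // int returns int (18 // 17 = 1)

int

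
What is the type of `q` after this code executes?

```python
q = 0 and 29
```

'and' returns the first falsy value (0, which is int)

int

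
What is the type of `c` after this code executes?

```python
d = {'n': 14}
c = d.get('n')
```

dict.get() returns the value (int) when key is found

int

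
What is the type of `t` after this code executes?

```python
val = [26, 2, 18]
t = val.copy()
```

list.copy() returns list

list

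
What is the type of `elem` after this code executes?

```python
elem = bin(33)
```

bin() returns str representation

str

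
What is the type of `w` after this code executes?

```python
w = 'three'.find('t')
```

str.find() returns int (index, or -1)

int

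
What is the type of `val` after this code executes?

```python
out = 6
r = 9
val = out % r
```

int % int returns int (6 % 9 = 6)

int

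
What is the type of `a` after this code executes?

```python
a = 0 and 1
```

'and' returns the first falsy value (0, which is int)

int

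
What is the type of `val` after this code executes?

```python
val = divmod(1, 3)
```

divmod() returns a tuple (quotient, remainder)

tuple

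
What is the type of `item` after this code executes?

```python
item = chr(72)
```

chr() returns str (single character)

str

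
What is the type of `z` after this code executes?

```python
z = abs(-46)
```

abs() of int returns int

int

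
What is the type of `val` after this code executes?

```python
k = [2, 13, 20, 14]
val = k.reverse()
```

list.reverse() returns None

NoneType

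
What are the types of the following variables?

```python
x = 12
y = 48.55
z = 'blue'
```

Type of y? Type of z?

y is float; z is str

float, str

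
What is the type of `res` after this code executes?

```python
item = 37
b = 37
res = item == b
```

Equality comparison returns bool

bool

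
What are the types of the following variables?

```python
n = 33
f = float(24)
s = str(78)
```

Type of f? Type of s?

f is float; s is str

float, str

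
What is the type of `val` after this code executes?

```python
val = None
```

None has type NoneType

NoneType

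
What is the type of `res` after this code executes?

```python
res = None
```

None has type NoneType

NoneType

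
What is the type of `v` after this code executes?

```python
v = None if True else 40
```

Ternary: condition is True, if branch (None) taken → NoneType

NoneType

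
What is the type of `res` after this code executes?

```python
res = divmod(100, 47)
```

divmod() returns a tuple (quotient, remainder)

tuple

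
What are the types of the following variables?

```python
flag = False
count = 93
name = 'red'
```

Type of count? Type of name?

count is int; name is str

int, str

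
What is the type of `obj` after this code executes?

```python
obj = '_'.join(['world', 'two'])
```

str.join() returns str

str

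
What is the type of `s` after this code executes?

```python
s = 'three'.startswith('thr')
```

str.startswith() returns bool

bool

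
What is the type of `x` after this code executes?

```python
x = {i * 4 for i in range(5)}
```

A set comprehension {expr for x in iterable} produces a set

set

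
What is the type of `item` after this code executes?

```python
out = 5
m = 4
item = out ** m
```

int ** positive int returns int (5 ** 4 = 625)

int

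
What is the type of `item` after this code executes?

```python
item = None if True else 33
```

Ternary: condition is True, if branch (None) taken → NoneType

NoneType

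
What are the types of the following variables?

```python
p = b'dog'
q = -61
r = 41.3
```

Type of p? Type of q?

p is bytes; q is int

bytes, int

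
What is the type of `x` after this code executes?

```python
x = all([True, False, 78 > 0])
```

all() returns bool

bool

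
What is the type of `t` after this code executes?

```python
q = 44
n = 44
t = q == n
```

Equality comparison returns bool

bool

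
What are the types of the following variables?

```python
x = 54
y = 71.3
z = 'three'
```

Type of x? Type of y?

x is int; y is float

int, float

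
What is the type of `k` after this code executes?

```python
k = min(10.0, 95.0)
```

min() of floats returns float

float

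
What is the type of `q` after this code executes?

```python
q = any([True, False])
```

any() returns bool

bool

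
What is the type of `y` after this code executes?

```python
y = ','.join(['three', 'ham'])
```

str.join() returns str

str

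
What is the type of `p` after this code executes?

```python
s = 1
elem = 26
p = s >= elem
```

Comparison operators return bool

bool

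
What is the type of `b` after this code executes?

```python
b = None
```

None has type NoneType

NoneType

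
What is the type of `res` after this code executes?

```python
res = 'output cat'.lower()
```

str.lower() returns str

str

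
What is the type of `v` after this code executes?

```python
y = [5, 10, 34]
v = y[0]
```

Indexing a list of ints returns int (y[0] = 5)

int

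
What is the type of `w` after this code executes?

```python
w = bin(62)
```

bin() returns str representation

str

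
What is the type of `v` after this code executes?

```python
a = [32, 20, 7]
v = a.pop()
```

list.pop() returns the popped element (int here)

int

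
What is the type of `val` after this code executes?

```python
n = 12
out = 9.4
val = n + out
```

int + float returns float (12 + 9.4 = 21.4)

float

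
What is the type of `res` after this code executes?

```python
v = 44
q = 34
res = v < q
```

Comparison operators return bool

bool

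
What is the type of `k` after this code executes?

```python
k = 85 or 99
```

'or' returns the first truthy value (85, which is int)

int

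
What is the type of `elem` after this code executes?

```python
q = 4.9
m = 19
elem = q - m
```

float - int returns float (4.9 - 19 = -14.1)

float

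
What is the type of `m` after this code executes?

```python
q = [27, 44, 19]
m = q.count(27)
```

list.count() returns int

int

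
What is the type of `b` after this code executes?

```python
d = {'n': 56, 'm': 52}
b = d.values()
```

.values() returns a dict_values view object

dict_values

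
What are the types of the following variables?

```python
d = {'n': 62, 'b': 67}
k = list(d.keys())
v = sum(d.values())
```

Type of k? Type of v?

list(...) returns list; sum of int values returns int

list, int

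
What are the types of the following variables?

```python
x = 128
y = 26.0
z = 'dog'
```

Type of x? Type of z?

x is int; z is str

int, str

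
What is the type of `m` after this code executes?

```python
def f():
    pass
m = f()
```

A function with no return statement returns None

NoneType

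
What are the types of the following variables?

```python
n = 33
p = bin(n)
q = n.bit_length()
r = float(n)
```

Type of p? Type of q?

bin() returns str; int.bit_length() returns int

str, int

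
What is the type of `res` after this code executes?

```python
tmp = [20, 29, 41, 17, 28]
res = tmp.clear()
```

list.clear() returns None

NoneType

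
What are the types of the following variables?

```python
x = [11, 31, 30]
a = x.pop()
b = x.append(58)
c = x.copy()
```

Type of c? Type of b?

list.copy() returns list; list.append() returns None

list, NoneType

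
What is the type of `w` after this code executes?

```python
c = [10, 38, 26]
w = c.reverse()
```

list.reverse() returns None

NoneType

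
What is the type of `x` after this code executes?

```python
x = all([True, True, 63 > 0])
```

all() returns bool

bool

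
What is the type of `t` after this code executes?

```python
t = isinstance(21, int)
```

isinstance() returns bool

bool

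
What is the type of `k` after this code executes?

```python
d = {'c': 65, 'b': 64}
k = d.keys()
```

.keys() returns a dict_keys view object

dict_keys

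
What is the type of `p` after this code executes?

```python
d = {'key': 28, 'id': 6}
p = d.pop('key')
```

dict.pop() returns the value (int)

int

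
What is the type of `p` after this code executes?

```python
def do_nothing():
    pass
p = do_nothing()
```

A function with no return statement returns None

NoneType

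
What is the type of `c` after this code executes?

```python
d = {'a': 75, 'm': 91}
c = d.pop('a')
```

dict.pop() returns the value (int)

int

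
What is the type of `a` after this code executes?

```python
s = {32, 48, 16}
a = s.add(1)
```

set.add() returns None (mutates in place)

NoneType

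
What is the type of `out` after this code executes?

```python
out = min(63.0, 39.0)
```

min() of floats returns float

float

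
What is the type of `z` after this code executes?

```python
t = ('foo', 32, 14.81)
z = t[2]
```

Index 2 of tuple is 14.81 which is float

float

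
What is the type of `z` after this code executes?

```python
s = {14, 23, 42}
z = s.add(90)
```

set.add() returns None (mutates in place)

NoneType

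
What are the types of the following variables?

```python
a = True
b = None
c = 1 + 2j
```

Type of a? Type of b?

a is bool; b is NoneType

bool, NoneType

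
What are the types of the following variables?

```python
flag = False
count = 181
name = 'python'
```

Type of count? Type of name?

count is int; name is str

int, str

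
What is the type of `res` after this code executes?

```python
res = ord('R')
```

ord() returns int (Unicode code point)

int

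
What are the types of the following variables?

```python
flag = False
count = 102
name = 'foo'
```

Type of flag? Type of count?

flag is bool; count is int

bool, int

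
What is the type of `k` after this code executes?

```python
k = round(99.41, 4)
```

round() with ndigits arg returns float

float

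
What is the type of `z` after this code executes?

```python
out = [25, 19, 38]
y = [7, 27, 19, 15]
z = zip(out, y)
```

zip() returns a zip iterator object

zip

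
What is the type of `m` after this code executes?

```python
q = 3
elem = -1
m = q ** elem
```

int ** negative int returns float

float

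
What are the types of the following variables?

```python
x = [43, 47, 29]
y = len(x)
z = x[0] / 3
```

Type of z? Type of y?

int / int returns float; len() returns int

float, int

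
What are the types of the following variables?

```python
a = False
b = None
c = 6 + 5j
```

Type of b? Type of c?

b is NoneType; c is complex

NoneType, complex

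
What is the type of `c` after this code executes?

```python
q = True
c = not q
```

'not' always returns bool

bool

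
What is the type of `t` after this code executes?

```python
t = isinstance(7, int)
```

isinstance() returns bool

bool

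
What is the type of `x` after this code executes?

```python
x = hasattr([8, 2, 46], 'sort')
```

hasattr() returns bool

bool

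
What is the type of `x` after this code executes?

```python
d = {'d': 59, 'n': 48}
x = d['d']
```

Accessing dict[str, int] with key 'd' returns int value 59

int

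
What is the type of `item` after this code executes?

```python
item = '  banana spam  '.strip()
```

str.strip() returns str

str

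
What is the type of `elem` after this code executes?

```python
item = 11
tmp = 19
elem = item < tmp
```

Comparison operators return bool

bool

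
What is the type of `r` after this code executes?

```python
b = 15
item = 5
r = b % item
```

int % int returns int (15 % 5 = 0)

int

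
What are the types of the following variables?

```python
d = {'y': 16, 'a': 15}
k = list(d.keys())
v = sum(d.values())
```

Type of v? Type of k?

sum of int values returns int; list(...) returns list

int, list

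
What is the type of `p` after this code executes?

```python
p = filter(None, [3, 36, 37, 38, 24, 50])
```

filter() returns a filter iterator object

filter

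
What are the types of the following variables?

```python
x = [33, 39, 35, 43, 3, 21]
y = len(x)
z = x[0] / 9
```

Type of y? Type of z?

len() returns int; int / int returns float

int, float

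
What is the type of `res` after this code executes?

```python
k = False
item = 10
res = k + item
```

bool + int returns int (False is 0, so 0 + 10 = 10)

int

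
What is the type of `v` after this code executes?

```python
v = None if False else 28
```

Ternary: condition is False, else branch (28) taken → int

int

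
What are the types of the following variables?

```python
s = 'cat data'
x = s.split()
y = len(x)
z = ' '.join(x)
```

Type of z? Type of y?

str.join() returns str; len() returns int

str, int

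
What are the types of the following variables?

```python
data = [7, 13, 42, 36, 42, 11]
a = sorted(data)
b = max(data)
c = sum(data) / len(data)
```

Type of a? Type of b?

sorted() returns list; max of ints returns int

list, int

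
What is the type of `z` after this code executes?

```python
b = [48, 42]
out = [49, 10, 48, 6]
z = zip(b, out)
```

zip() returns a zip iterator object

zip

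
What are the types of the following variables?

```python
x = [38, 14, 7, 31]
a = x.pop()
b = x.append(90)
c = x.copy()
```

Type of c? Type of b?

list.copy() returns list; list.append() returns None

list, NoneType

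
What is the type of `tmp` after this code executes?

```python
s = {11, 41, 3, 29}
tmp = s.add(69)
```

set.add() returns None (mutates in place)

NoneType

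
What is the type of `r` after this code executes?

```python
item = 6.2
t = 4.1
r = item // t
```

float // float returns float (floor division preserves float type)

float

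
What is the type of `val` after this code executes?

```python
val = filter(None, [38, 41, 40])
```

filter() returns a filter iterator object

filter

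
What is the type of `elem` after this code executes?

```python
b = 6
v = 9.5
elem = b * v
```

int * float returns float (6 * 9.5 = 57.0)

float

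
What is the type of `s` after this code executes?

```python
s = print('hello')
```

print() returns None

NoneType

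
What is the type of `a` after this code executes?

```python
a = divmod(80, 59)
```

divmod() returns a tuple (quotient, remainder)

tuple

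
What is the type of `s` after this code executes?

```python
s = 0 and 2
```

'and' returns the first falsy value (0, which is int)

int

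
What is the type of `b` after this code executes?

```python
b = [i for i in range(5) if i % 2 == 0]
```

A list comprehension [...] produces a list

list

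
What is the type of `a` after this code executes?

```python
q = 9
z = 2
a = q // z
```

int // int returns int (9 // 2 = 4)

int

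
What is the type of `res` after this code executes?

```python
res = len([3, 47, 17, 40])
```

len() always returns int

int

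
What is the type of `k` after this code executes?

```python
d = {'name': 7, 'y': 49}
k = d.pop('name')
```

dict.pop() returns the value (int)

int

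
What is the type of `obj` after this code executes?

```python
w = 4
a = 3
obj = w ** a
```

int ** positive int returns int (4 ** 3 = 64)

int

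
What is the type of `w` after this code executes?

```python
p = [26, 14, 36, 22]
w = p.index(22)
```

list.index() returns int

int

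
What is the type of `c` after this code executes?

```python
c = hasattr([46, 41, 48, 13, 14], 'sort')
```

hasattr() returns bool

bool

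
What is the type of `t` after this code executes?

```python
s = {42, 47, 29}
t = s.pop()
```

Popping from a set of ints returns int

int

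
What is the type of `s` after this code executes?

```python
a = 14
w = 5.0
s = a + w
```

int + float returns float (14 + 5.0 = 19.0)

float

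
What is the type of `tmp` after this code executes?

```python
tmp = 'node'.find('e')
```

str.find() returns int (index, or -1)

int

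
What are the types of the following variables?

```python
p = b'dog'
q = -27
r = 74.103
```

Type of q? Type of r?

q is int; r is float

int, float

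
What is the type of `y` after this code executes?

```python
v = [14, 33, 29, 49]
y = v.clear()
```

list.clear() returns None

NoneType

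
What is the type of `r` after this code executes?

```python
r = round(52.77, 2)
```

round() with ndigits arg returns float

float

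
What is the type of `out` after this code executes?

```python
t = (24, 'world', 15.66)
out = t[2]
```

Index 2 of tuple is 15.66 which is float

float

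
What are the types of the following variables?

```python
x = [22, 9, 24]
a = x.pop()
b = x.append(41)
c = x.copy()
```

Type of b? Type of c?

list.append() returns None; list.copy() returns list

NoneType, list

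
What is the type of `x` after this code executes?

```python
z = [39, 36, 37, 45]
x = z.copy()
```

list.copy() returns list

list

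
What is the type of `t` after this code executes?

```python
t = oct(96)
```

oct() returns str representation

str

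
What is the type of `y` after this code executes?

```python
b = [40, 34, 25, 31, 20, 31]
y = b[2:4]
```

Slicing a list always returns a list

list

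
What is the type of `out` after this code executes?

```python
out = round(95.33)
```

round() with no ndigits arg returns int

int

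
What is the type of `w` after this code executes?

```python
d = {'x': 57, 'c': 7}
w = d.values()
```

.values() returns a dict_values view object

dict_values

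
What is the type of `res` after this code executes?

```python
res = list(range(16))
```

list(range(...)) returns list

list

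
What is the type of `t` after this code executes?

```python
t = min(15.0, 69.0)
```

min() of floats returns float

float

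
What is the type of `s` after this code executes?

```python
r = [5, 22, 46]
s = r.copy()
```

list.copy() returns list

list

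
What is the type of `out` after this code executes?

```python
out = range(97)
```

range() returns a range object

range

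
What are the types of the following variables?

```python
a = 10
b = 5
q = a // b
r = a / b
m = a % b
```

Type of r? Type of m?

int / int returns float; int % int returns int

float, int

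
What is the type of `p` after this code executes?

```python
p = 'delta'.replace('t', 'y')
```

str.replace() returns str

str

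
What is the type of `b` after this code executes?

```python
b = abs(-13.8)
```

abs() of float returns float

float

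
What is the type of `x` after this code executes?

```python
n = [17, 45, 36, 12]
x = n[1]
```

Indexing a list of ints returns int (n[1] = 45)

int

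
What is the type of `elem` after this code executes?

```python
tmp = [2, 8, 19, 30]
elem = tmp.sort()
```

list.sort() returns None (sorts in place)

NoneType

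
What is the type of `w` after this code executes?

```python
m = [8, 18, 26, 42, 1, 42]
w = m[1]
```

Indexing a list of ints returns int (m[1] = 18)

int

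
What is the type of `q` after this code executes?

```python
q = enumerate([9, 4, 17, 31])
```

enumerate() returns an enumerate iterator object

enumerate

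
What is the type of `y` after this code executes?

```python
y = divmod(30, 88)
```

divmod() returns a tuple (quotient, remainder)

tuple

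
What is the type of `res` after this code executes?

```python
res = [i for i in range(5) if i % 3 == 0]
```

A list comprehension [...] produces a list

list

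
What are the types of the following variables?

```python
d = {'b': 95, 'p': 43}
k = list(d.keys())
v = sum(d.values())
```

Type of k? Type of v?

list(...) returns list; sum of int values returns int

list, int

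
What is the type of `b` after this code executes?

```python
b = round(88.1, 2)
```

round() with ndigits arg returns float

float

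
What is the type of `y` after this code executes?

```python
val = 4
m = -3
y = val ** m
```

int ** negative int returns float

float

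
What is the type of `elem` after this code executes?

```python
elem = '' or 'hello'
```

'or' returns first truthy value ('hello', which is str)

str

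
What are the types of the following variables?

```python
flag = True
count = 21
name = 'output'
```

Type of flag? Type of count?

flag is bool; count is int

bool, int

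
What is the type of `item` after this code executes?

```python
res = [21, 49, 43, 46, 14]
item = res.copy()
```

list.copy() returns list

list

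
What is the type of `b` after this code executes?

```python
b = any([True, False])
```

any() returns bool

bool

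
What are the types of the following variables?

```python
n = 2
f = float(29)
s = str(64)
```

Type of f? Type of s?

f is float; s is str

float, str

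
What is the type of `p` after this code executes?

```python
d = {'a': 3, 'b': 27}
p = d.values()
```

.values() returns a dict_values view object

dict_values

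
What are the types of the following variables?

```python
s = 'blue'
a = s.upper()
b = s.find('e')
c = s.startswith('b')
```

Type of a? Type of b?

str.upper() returns str; str.find() returns int

str, int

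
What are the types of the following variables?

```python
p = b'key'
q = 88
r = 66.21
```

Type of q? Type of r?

q is int; r is float

int, float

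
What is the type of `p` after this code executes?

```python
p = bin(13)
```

bin() returns str representation

str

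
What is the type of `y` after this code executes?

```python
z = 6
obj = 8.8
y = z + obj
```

int + float returns float (6 + 8.8 = 14.8)

float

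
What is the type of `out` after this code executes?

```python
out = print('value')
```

print() returns None

NoneType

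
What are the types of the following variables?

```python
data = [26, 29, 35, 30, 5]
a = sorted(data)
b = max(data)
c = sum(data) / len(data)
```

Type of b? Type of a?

max of ints returns int; sorted() returns list

int, list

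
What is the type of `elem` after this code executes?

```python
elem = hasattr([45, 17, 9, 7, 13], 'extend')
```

hasattr() returns bool

bool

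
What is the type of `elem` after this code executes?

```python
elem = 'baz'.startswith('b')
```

str.startswith() returns bool

bool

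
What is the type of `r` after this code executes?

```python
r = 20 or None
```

'or' returns first truthy value (20, int)

int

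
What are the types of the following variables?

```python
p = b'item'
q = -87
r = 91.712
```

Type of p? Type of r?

p is bytes; r is float

bytes, float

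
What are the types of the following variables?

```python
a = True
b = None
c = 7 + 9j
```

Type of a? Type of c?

a is bool; c is complex

bool, complex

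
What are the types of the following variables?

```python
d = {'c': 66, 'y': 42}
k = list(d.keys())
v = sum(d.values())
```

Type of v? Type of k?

sum of int values returns int; list(...) returns list

int, list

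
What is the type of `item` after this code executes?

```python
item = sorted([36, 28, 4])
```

sorted() always returns list

list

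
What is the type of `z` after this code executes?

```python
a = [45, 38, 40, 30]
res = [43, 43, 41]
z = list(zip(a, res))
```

list(zip(...)) returns a list of tuples

list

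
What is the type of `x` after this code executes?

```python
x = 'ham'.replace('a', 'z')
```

str.replace() returns str

str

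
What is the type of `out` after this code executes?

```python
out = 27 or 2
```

'or' returns the first truthy value (27, which is int)

int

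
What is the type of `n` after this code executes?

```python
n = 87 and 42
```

'and' returns the last value when all truthy (42, which is int)

int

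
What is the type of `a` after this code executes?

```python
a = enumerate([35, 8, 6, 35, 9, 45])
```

enumerate() returns an enumerate iterator object

enumerate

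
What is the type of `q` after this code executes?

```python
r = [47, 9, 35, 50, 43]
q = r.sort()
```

list.sort() returns None (sorts in place)

NoneType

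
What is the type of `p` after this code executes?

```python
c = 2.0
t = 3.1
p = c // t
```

float // float returns float (floor division preserves float type)

float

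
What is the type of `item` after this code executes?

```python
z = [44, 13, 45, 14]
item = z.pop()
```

list.pop() returns the popped element (int here)

int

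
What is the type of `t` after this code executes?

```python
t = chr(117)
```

chr() returns str (single character)

str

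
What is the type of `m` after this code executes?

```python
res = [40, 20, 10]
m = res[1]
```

Indexing a list of ints returns int (res[1] = 20)

int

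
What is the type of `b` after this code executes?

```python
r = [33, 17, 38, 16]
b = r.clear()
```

list.clear() returns None

NoneType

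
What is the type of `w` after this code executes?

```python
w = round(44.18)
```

round() with no ndigits arg returns int

int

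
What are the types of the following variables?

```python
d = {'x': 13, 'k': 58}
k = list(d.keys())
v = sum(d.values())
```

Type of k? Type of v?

list(...) returns list; sum of int values returns int

list, int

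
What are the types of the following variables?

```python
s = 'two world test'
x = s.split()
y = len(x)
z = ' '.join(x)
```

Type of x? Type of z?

str.split() returns list; str.join() returns str

list, str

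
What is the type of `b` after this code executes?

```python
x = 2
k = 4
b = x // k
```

int // int returns int (2 // 4 = 0)

int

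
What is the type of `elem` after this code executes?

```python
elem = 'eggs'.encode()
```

str.encode() returns bytes

bytes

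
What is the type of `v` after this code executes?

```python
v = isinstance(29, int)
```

isinstance() returns bool

bool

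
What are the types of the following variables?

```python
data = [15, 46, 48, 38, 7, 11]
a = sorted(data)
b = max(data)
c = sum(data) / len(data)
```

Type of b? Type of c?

max of ints returns int; int / int returns float

int, float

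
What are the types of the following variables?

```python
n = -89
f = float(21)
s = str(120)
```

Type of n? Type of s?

n is int; s is str

int, str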